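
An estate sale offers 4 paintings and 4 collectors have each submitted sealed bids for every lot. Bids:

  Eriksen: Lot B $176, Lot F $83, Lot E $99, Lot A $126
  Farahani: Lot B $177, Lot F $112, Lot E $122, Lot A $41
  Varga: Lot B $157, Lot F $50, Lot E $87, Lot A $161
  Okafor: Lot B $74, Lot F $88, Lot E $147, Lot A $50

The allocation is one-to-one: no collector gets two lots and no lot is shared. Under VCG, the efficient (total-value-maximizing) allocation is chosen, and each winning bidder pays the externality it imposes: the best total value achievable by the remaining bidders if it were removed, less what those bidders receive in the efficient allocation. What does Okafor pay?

Okafor pays $10.

Efficient allocation: Eriksen→Lot B ($176), Farahani→Lot F ($112), Varga→Lot A ($161), Okafor→Lot E ($147); total welfare W = $596.
Okafor receives Lot E at value $147, so the others get W − 147 = $449.
Without Okafor: best allocation of the remaining 3 bidders over all 4 lots is Eriksen→Lot B ($176), Farahani→Lot E ($122), Varga→Lot A ($161), total $459.
VCG payment = (others' best without Okafor) − (others' welfare with Okafor) = 459 − 449 = $10.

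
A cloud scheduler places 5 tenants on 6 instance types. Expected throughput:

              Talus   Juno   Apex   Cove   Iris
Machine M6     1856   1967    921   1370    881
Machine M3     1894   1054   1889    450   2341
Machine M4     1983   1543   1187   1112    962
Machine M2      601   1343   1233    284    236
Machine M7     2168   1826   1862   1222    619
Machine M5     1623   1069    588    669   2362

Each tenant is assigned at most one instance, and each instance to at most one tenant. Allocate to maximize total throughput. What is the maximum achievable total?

Maximum total: 9498 ops/s

Optimal: Talus→Machine M7 (2168 ops/s), Juno→Machine M6 (1967 ops/s), Apex→Machine M3 (1889 ops/s), Cove→Machine M4 (1112 ops/s), Iris→Machine M5 (2362 ops/s) — total 2168+1967+1889+1112+2362 = 9498 ops/s.
Column-greedy (each instance in turn goes to its best remaining tenant) gives 8746 ops/s, worse by 752.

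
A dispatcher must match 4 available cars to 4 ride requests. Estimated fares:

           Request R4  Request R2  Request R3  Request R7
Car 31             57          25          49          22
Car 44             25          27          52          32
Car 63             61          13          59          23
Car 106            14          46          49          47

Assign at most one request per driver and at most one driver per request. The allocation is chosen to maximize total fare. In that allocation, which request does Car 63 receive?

Car 63 receives Request R3.

This is the linear assignment problem.
Optimal: Car 31→Request R4 ($57), Car 44→Request R7 ($32), Car 63→Request R3 ($59), Car 106→Request R2 ($46) — total 57+32+59+46 = $194.
Column-greedy (each request in turn goes to its best remaining driver) gives $181, worse by 13.
Every other assignment is strictly worse.
Car 63's own top request is Request R4 ($61), but forcing Car 63→Request R4 and reassigning the rest optimally gives only $188 — worse by 6.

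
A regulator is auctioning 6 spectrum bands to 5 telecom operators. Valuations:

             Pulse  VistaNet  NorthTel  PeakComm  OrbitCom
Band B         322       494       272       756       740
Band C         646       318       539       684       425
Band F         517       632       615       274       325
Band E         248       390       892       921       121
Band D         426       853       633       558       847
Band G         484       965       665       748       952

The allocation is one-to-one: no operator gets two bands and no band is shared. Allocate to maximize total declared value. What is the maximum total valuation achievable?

Max total: $4106M

Optimal: Pulse→Band C ($646M), VistaNet→Band G ($965M), NorthTel→Band E ($892M), PeakComm→Band B ($756M), OrbitCom→Band D ($847M) — total 646+965+892+756+847 = $4106M.
Column-greedy (each band in turn goes to its best remaining operator) gives $3773M, worse by 333.
Swapping VistaNet↔NorthTel (VistaNet→Band E $390M, NorthTel→Band G $665M) loses 802.
Every other assignment is strictly worse.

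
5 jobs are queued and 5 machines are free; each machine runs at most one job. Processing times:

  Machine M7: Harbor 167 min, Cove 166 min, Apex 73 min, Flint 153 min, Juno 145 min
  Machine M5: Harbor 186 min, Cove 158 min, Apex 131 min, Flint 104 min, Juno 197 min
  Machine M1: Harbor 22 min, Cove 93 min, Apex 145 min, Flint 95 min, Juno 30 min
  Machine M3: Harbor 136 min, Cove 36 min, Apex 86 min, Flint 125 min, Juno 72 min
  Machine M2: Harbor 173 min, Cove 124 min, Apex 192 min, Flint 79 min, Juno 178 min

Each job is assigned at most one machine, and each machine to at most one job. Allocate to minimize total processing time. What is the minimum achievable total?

Minimum total: 395 min

Optimal: Harbor→Machine M1 (22 min), Cove→Machine M2 (124 min), Apex→Machine M7 (73 min), Flint→Machine M5 (104 min), Juno→Machine M3 (72 min) — total 22+124+73+104+72 = 395 min.
Min-entry greedy (repeatedly take the single cheapest remaining cell) gives 407 min, worse by 12.
Next-best assignment: Harbor→Machine M5, Cove→Machine M3, Apex→Machine M7, Flint→Machine M2, Juno→Machine M1 = 404 min.
Every other assignment is strictly worse.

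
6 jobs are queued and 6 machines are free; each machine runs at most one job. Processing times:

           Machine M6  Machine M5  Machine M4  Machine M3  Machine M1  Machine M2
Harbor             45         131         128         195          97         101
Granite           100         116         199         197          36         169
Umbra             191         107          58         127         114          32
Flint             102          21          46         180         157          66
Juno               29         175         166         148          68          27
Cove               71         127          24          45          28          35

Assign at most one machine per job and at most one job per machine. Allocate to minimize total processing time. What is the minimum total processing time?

Minimum total: 232 min

Optimal: Harbor→Machine M6 (45 min), Granite→Machine M1 (36 min), Umbra→Machine M4 (58 min), Flint→Machine M5 (21 min), Juno→Machine M2 (27 min), Cove→Machine M3 (45 min) — total 45+36+58+21+27+45 = 232 min.
Row-greedy (each job in turn takes its cheapest remaining machine) gives 306 min, worse by 74.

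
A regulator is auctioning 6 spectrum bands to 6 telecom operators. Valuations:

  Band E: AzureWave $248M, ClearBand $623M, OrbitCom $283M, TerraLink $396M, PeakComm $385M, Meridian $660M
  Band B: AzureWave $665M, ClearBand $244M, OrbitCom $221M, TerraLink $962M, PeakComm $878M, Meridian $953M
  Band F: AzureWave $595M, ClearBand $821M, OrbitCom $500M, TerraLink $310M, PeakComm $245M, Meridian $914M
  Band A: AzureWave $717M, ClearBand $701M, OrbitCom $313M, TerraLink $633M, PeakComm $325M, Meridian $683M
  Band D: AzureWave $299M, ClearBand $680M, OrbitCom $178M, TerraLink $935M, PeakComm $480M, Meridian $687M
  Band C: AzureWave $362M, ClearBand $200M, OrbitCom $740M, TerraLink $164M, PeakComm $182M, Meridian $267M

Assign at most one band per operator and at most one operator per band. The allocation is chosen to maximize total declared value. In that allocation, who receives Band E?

Optimal: AzureWave→Band A ($717M), ClearBand→Band E ($623M), OrbitCom→Band C ($740M), TerraLink→Band D ($935M), PeakComm→Band B ($878M), Meridian→Band F ($914M) — total 717+623+740+935+878+914 = $4807M.
Column-greedy (each band in turn goes to its best remaining operator) gives $4380M, worse by 427.
Next-best assignment: AzureWave→Band A, ClearBand→Band F, OrbitCom→Band C, TerraLink→Band D, PeakComm→Band B, Meridian→Band E = $4751M.
Swapping AzureWave↔TerraLink (AzureWave→Band D $299M, TerraLink→Band A $633M) loses 720.
Checked against all permutations: $4807M is optimal.
ClearBand's own top band is Band F ($821M), but forcing ClearBand→Band F and reassigning the rest optimally gives only $4751M — worse by 56.

ClearBand receives Band E.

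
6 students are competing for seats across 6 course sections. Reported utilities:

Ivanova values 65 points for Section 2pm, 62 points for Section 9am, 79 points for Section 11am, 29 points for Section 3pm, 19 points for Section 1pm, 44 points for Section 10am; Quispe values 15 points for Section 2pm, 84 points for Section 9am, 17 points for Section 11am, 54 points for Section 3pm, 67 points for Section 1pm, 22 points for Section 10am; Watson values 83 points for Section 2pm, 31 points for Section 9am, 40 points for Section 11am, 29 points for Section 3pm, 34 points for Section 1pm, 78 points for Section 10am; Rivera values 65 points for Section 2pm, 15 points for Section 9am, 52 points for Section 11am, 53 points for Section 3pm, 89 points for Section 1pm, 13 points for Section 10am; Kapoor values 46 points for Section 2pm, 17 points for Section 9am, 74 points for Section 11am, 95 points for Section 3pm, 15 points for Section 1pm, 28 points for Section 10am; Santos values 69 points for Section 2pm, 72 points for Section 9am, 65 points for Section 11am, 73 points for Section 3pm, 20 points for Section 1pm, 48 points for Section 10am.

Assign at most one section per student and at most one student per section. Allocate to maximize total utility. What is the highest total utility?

Maximum total: 494 points

Optimal: Ivanova→Section 11am (79 points), Quispe→Section 9am (84 points), Watson→Section 10am (78 points), Rivera→Section 1pm (89 points), Kapoor→Section 3pm (95 points), Santos→Section 2pm (69 points) — total 79+84+78+89+95+69 = 494 points.
Max-entry greedy (repeatedly take the single best remaining cell) gives 478 points, worse by 16.
Next-best assignment: Ivanova→Section 11am, Quispe→Section 9am, Watson→Section 2pm, Rivera→Section 1pm, Kapoor→Section 3pm, Santos→Section 10am = 478 points.
No other one-to-one assignment exceeds 494 points.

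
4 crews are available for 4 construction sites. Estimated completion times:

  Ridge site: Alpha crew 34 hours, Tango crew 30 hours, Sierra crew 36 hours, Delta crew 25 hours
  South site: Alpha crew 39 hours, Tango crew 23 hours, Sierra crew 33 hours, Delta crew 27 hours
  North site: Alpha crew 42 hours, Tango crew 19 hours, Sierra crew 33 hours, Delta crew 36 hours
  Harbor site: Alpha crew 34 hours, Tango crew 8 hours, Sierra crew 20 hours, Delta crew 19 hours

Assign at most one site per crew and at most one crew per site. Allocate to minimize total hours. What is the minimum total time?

This is the linear assignment problem.
Optimal: Alpha crew→Ridge site (34 hours), Tango crew→North site (19 hours), Sierra crew→Harbor site (20 hours), Delta crew→South site (27 hours) — total 34+19+20+27 = 100 hours.
Min-entry greedy (repeatedly take the single cheapest remaining cell) gives 108 hours, worse by 8.
Every other assignment is strictly worse.

Min total: 100 hours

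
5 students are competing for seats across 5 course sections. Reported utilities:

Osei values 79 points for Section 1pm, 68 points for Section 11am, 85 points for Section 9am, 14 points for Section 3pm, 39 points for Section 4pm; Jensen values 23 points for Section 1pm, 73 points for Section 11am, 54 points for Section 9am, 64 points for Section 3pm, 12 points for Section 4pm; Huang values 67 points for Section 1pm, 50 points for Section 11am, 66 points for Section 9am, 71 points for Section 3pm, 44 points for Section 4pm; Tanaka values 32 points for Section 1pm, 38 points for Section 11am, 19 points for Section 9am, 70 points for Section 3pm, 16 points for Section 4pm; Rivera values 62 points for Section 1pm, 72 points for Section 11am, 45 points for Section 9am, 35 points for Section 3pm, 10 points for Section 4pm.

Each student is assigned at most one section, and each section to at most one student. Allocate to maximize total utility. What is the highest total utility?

Max total: 334 points

Treat this as an assignment problem: match each student to one section.
Optimal: Osei→Section 9am (85 points), Jensen→Section 11am (73 points), Huang→Section 4pm (44 points), Tanaka→Section 3pm (70 points), Rivera→Section 1pm (62 points) — total 85+73+44+70+62 = 334 points.
Max-entry greedy (repeatedly take the single best remaining cell) gives 307 points, worse by 27.
Checked against all permutations: 334 points is optimal.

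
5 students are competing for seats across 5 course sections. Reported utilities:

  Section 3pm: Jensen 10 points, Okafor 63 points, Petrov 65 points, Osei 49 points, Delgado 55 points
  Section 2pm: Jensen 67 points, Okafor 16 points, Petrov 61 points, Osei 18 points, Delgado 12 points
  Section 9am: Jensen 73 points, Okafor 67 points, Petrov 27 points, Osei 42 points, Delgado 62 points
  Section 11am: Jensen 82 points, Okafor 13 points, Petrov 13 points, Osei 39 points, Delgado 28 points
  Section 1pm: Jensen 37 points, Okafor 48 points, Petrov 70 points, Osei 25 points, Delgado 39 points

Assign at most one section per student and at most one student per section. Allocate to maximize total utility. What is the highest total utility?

Max total: 302 points

Optimal: Jensen→Section 11am (82 points), Okafor→Section 1pm (48 points), Petrov→Section 2pm (61 points), Osei→Section 3pm (49 points), Delgado→Section 9am (62 points) — total 82+48+61+49+62 = 302 points.
Max-entry greedy (repeatedly take the single best remaining cell) gives 292 points, worse by 10.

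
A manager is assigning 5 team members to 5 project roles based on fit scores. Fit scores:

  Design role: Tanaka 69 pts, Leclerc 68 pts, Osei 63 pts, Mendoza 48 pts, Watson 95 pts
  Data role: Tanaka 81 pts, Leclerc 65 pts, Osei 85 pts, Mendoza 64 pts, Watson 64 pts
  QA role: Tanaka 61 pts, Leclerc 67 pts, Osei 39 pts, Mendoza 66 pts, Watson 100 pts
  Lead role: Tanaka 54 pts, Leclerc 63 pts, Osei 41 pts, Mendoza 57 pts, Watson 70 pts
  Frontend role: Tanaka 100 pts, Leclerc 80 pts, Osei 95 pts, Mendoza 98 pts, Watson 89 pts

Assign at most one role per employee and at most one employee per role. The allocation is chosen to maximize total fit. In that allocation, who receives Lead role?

This is the linear assignment problem.
Optimal: Tanaka→Design role (69 pts), Leclerc→Lead role (63 pts), Osei→Data role (85 pts), Mendoza→Frontend role (98 pts), Watson→QA role (100 pts) — total 69+63+85+98+100 = 415 pts.
Column-greedy (each role in turn goes to its best remaining employee) gives 404 pts, worse by 11.
Next-best assignment: Tanaka→Frontend role, Leclerc→Design role, Osei→Data role, Mendoza→Lead role, Watson→QA role = 410 pts.
No other one-to-one assignment exceeds 415 pts.
Leclerc's own top role is Frontend role (80 pts), but forcing Leclerc→Frontend role and reassigning the rest optimally gives only 391 pts — worse by 24.

Leclerc receives Lead role.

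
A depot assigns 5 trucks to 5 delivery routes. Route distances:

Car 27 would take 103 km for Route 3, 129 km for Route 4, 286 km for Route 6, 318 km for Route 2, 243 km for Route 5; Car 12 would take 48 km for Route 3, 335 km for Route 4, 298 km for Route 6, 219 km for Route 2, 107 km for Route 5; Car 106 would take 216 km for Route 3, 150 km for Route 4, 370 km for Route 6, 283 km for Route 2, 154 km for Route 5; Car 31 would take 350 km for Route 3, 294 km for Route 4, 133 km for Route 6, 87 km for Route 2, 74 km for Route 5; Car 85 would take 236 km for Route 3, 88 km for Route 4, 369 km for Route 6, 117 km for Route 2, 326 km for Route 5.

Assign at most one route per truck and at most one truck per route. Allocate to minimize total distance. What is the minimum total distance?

Min total: 581 km

Optimal: Car 27→Route 4 (129 km), Car 12→Route 3 (48 km), Car 106→Route 5 (154 km), Car 31→Route 6 (133 km), Car 85→Route 2 (117 km) — total 129+48+154+133+117 = 581 km.
Row-greedy (each truck in turn takes its cheapest remaining route) gives 816 km, worse by 235.
Checked against all permutations: 581 km is optimal.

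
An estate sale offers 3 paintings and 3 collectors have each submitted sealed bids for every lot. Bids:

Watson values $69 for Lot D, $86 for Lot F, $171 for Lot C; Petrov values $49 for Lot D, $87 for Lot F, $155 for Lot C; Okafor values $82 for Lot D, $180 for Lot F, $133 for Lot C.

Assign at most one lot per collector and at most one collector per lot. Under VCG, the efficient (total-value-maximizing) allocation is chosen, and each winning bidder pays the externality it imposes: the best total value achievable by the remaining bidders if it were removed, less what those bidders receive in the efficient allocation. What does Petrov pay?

Petrov pays $102.

Efficient allocation: Watson→Lot D ($69), Petrov→Lot C ($155), Okafor→Lot F ($180); total welfare W = $404.
Petrov receives Lot C at value $155, so the others get W − 155 = $249.
Without Petrov: best allocation of the remaining 2 bidders over all 3 lots is Watson→Lot C ($171), Okafor→Lot F ($180), total $351.
VCG payment = (others' best without Petrov) − (others' welfare with Petrov) = 351 − 249 = $102.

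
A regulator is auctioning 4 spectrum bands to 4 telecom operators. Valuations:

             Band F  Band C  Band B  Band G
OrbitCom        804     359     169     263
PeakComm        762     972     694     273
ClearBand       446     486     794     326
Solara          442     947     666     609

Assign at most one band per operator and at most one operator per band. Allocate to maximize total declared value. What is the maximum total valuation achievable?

Max total: $3179M

Optimal: OrbitCom→Band F ($804M), PeakComm→Band C ($972M), ClearBand→Band B ($794M), Solara→Band G ($609M) — total 804+972+794+609 = $3179M.
Next-best assignment: OrbitCom→Band F, PeakComm→Band G, ClearBand→Band B, Solara→Band C = $2818M.
Swapping ClearBand↔PeakComm (ClearBand→Band C $486M, PeakComm→Band B $694M) loses 586.
No other one-to-one assignment exceeds $3179M.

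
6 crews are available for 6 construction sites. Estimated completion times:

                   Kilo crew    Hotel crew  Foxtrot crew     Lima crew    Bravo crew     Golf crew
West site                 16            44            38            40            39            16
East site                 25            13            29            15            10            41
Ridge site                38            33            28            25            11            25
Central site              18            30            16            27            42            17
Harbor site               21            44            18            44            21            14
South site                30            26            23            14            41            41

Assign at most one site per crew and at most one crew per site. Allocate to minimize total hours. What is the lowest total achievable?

Optimal: Kilo crew→West site (16 hours), Hotel crew→East site (13 hours), Foxtrot crew→Central site (16 hours), Lima crew→South site (14 hours), Bravo crew→Ridge site (11 hours), Golf crew→Harbor site (14 hours) — total 16+13+16+14+11+14 = 84 hours.
Column-greedy (each site in turn goes to its cheapest remaining crew) gives 107 hours, worse by 23.
Next-best assignment: Kilo crew→West site, Hotel crew→East site, Foxtrot crew→Harbor site, Lima crew→South site, Bravo crew→Ridge site, Golf crew→Central site = 89 hours.
Checked against all permutations: 84 hours is optimal.

Minimum total: 84 hours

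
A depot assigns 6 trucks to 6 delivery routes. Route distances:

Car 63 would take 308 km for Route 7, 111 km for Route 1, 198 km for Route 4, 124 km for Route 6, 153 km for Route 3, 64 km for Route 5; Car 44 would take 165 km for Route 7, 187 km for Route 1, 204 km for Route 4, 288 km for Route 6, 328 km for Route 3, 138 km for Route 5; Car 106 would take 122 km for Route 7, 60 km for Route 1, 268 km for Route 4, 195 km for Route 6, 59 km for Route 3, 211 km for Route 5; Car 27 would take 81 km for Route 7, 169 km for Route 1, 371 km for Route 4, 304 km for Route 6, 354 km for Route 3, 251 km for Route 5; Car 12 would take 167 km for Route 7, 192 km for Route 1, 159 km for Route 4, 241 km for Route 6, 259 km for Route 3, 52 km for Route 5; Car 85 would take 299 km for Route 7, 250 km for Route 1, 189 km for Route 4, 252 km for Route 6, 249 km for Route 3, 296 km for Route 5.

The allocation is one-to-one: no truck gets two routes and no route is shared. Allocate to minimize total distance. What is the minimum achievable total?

Min total: 692 km

Optimal: Car 63→Route 6 (124 km), Car 44→Route 1 (187 km), Car 106→Route 3 (59 km), Car 27→Route 7 (81 km), Car 12→Route 5 (52 km), Car 85→Route 4 (189 km) — total 124+187+59+81+52+189 = 692 km.
Min-entry greedy (repeatedly take the single cheapest remaining cell) gives 780 km, worse by 88.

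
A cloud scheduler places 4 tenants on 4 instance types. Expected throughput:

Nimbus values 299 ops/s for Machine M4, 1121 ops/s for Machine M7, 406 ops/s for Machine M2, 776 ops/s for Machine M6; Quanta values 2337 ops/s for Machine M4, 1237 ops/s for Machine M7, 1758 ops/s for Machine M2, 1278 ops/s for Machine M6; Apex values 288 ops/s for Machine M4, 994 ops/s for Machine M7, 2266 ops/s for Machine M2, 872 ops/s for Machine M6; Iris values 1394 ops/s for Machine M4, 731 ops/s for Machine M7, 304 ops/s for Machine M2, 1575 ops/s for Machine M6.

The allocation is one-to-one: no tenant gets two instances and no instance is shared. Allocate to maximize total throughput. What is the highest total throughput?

This is the linear assignment problem.
Optimal: Nimbus→Machine M7 (1121 ops/s), Quanta→Machine M4 (2337 ops/s), Apex→Machine M2 (2266 ops/s), Iris→Machine M6 (1575 ops/s) — total 1121+2337+2266+1575 = 7299 ops/s.
Checked against all permutations: 7299 ops/s is optimal.

Maximum total: 7299 ops/s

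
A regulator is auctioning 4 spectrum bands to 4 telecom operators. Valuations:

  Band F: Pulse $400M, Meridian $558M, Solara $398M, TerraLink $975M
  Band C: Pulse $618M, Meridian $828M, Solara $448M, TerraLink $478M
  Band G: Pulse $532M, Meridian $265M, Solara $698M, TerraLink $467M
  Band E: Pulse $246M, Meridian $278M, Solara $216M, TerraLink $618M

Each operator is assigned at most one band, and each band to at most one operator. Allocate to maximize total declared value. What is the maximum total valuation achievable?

Max total: $2747M

This is the linear assignment problem.
Optimal: Pulse→Band E ($246M), Meridian→Band C ($828M), Solara→Band G ($698M), TerraLink→Band F ($975M) — total 246+828+698+975 = $2747M.
Row-greedy (each operator in turn takes its best remaining band) gives $2492M, worse by 255.
Every other assignment is strictly worse.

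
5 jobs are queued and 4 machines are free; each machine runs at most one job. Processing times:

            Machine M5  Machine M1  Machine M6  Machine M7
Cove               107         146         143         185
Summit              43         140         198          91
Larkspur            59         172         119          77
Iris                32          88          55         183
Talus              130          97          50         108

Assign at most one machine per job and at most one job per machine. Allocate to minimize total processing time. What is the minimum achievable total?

Optimal: Summit→Machine M5 (43 min), Iris→Machine M1 (88 min), Talus→Machine M6 (50 min), Larkspur→Machine M7 (77 min) — total 43+88+50+77 = 258 min.
Next-best assignment: Summit→Machine M5, Talus→Machine M1, Iris→Machine M6, Larkspur→Machine M7 = 272 min.
Every other assignment is strictly worse.

Minimum total: 258 min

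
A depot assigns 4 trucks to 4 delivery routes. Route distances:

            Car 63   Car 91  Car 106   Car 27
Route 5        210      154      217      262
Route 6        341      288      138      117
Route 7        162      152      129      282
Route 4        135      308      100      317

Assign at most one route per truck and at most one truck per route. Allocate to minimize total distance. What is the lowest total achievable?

Minimum total: 533 km

Optimal: Car 63→Route 7 (162 km), Car 91→Route 5 (154 km), Car 106→Route 4 (100 km), Car 27→Route 6 (117 km) — total 162+154+100+117 = 533 km.
Row-greedy (each truck in turn takes its cheapest remaining route) gives 687 km, worse by 154.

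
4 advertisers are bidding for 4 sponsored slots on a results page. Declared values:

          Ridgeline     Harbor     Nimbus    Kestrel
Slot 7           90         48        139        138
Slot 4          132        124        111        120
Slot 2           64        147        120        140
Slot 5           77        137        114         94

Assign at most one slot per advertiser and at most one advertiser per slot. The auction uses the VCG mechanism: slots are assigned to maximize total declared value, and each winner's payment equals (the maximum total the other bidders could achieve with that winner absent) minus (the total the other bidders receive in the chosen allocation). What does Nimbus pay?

Nimbus pays $8.

Efficient allocation: Ridgeline→Slot 4 ($132), Harbor→Slot 5 ($137), Nimbus→Slot 7 ($139), Kestrel→Slot 2 ($140); total welfare W = $548.
Nimbus receives Slot 7 at value $139, so the others get W − 139 = $409.
Without Nimbus: best allocation of the remaining 3 bidders over all 4 slots is Ridgeline→Slot 4 ($132), Harbor→Slot 2 ($147), Kestrel→Slot 7 ($138), total $417.
VCG payment = (others' best without Nimbus) − (others' welfare with Nimbus) = 417 − 409 = $8.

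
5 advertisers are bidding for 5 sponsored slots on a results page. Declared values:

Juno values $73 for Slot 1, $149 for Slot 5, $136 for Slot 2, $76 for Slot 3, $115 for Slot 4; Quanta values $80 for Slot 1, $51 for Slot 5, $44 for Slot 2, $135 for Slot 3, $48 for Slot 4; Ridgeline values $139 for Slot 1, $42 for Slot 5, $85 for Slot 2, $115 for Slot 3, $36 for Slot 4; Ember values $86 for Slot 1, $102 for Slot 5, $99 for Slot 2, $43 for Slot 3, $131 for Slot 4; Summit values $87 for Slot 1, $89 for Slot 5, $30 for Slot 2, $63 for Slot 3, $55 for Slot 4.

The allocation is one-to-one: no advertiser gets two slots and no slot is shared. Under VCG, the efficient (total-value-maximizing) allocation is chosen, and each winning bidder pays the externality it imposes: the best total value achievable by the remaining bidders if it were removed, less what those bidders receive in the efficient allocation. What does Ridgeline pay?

Ridgeline pays $11.

Efficient allocation: Juno→Slot 2 ($136), Quanta→Slot 3 ($135), Ridgeline→Slot 1 ($139), Ember→Slot 4 ($131), Summit→Slot 5 ($89); total welfare W = $630.
Ridgeline receives Slot 1 at value $139, so the others get W − 139 = $491.
Without Ridgeline: best allocation of the remaining 4 bidders over all 5 slots is Juno→Slot 5 ($149), Quanta→Slot 3 ($135), Ember→Slot 4 ($131), Summit→Slot 1 ($87), total $502.
VCG payment = (others' best without Ridgeline) − (others' welfare with Ridgeline) = 502 − 491 = $11.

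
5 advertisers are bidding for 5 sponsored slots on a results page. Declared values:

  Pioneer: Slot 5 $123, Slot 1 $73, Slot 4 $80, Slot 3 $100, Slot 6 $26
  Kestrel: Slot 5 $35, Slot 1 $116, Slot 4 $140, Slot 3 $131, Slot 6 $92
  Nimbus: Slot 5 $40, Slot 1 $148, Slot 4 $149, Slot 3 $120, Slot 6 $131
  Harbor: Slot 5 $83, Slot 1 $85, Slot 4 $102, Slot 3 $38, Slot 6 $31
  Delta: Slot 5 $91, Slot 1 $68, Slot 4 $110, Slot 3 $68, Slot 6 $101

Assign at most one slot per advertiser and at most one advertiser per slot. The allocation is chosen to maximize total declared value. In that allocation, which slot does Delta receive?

This is the linear assignment problem.
Optimal: Pioneer→Slot 5 ($123), Kestrel→Slot 3 ($131), Nimbus→Slot 1 ($148), Harbor→Slot 4 ($102), Delta→Slot 6 ($101) — total 123+131+148+102+101 = $605.
Max-entry greedy (repeatedly take the single best remaining cell) gives $589, worse by 16.
Next-best assignment: Pioneer→Slot 5, Kestrel→Slot 3, Nimbus→Slot 4, Harbor→Slot 1, Delta→Slot 6 = $589.
Swapping Delta↔Pioneer (Delta→Slot 5 $91, Pioneer→Slot 6 $26) loses 107.
No other one-to-one assignment exceeds $605.
Delta's own top slot is Slot 4 ($110), but forcing Delta→Slot 4 and reassigning the rest optimally gives only $580 — worse by 25.

Delta receives Slot 6.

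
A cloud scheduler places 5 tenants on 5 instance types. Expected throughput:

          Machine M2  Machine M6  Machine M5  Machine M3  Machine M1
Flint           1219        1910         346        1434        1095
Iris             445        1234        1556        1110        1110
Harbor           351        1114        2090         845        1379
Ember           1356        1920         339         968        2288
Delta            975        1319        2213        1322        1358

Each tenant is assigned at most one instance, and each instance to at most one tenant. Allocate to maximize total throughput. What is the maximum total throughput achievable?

Maximum total: 8373 ops/s

Optimal: Flint→Machine M6 (1910 ops/s), Iris→Machine M3 (1110 ops/s), Harbor→Machine M5 (2090 ops/s), Ember→Machine M1 (2288 ops/s), Delta→Machine M2 (975 ops/s) — total 1910+1110+2090+2288+975 = 8373 ops/s.
Row-greedy (each tenant in turn takes its best remaining instance) gives 7523 ops/s, worse by 850.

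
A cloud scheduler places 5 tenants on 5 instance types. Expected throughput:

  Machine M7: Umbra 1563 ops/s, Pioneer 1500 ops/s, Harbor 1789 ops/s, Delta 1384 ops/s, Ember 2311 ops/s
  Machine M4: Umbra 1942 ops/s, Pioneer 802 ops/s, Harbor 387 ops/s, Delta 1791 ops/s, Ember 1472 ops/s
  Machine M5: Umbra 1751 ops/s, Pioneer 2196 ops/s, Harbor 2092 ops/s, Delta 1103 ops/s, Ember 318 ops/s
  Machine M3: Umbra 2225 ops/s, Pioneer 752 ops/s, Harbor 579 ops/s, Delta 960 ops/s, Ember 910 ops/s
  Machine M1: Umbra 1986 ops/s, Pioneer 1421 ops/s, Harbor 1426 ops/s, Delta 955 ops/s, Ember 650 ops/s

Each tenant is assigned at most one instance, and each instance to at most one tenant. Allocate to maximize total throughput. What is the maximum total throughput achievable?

Optimal: Umbra→Machine M3 (2225 ops/s), Pioneer→Machine M5 (2196 ops/s), Harbor→Machine M1 (1426 ops/s), Delta→Machine M4 (1791 ops/s), Ember→Machine M7 (2311 ops/s) — total 2225+2196+1426+1791+2311 = 9949 ops/s.
Row-greedy (each tenant in turn takes its best remaining instance) gives 8651 ops/s, worse by 1298.
Next-best assignment: Umbra→Machine M3, Pioneer→Machine M1, Harbor→Machine M5, Delta→Machine M4, Ember→Machine M7 = 9840 ops/s.
Every other assignment is strictly worse.

Max total: 9949 ops/s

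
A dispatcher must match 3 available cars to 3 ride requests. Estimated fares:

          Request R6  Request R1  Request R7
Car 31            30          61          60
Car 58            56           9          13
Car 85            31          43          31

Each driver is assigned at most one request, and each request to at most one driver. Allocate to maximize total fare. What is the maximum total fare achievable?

Maximum total: $159

Optimal: Car 31→Request R7 ($60), Car 58→Request R6 ($56), Car 85→Request R1 ($43) — total 60+56+43 = $159.
Max-entry greedy (repeatedly take the single best remaining cell) gives $148, worse by 11.
Checked against all permutations: $159 is optimal.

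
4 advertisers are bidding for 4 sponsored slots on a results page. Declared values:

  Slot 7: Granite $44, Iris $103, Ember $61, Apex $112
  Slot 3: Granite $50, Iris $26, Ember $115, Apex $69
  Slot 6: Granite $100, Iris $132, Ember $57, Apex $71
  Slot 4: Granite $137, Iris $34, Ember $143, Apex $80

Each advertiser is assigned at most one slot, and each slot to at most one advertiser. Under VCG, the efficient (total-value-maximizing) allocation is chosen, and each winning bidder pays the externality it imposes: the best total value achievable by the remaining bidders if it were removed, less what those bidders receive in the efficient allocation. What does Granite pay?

Efficient allocation: Granite→Slot 4 ($137), Iris→Slot 6 ($132), Ember→Slot 3 ($115), Apex→Slot 7 ($112); total welfare W = $496.
Granite receives Slot 4 at value $137, so the others get W − 137 = $359.
Without Granite: best allocation of the remaining 3 bidders over all 4 slots is Iris→Slot 6 ($132), Ember→Slot 4 ($143), Apex→Slot 7 ($112), total $387.
VCG payment = (others' best without Granite) − (others' welfare with Granite) = 387 − 359 = $28.

Granite pays $28.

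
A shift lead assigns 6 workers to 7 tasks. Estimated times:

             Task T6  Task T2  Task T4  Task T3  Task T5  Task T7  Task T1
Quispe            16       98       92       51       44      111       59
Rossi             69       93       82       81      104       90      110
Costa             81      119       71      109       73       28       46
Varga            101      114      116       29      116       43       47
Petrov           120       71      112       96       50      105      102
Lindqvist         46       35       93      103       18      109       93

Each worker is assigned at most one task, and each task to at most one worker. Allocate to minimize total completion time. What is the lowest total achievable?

Optimal: Quispe→Task T6 (16 min), Rossi→Task T4 (82 min), Costa→Task T7 (28 min), Varga→Task T3 (29 min), Petrov→Task T5 (50 min), Lindqvist→Task T2 (35 min) — total 16+82+28+29+50+35 = 240 min.
Row-greedy (each worker in turn takes its cheapest remaining task) gives 257 min, worse by 17.
Swapping Rossi↔Costa (Rossi→Task T7 90 min, Costa→Task T4 71 min) adds 51.

Minimum total: 240 min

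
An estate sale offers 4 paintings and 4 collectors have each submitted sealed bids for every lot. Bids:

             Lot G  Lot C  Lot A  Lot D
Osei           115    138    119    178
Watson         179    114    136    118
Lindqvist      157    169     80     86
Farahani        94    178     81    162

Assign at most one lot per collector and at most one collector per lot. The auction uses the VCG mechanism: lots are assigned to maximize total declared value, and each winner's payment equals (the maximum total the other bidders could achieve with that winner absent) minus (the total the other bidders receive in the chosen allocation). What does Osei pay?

Osei pays $39.

Efficient allocation: Osei→Lot D ($178), Watson→Lot A ($136), Lindqvist→Lot G ($157), Farahani→Lot C ($178); total welfare W = $649.
Osei receives Lot D at value $178, so the others get W − 178 = $471.
Without Osei: best allocation of the remaining 3 bidders over all 4 lots is Watson→Lot G ($179), Lindqvist→Lot C ($169), Farahani→Lot D ($162), total $510.
VCG payment = (others' best without Osei) − (others' welfare with Osei) = 510 − 471 = $39.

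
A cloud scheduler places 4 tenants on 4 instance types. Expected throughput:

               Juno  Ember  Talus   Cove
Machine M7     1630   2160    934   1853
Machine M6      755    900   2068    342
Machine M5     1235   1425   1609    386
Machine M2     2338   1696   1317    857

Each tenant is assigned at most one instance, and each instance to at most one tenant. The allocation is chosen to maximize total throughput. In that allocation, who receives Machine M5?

Ember receives Machine M5.

Optimal: Juno→Machine M2 (2338 ops/s), Ember→Machine M5 (1425 ops/s), Talus→Machine M6 (2068 ops/s), Cove→Machine M7 (1853 ops/s) — total 2338+1425+2068+1853 = 7684 ops/s.
Max-entry greedy (repeatedly take the single best remaining cell) gives 6952 ops/s, worse by 732.
Swapping Juno↔Cove (Juno→Machine M7 1630 ops/s, Cove→Machine M2 857 ops/s) loses 1704.
No other one-to-one assignment exceeds 7684 ops/s.
Ember's own top instance is Machine M7 (2160 ops/s), but forcing Ember→Machine M7 and reassigning the rest optimally gives only 6952 ops/s — worse by 732.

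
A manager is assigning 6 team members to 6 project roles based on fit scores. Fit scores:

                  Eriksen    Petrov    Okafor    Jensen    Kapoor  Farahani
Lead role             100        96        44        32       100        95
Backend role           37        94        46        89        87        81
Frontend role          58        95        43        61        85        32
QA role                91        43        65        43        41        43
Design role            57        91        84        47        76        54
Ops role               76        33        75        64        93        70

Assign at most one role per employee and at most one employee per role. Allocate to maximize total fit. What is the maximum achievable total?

Maximum total: 547 pts

Optimal: Eriksen→QA role (91 pts), Petrov→Frontend role (95 pts), Okafor→Design role (84 pts), Jensen→Backend role (89 pts), Kapoor→Ops role (93 pts), Farahani→Lead role (95 pts) — total 91+95+84+89+93+95 = 547 pts.
Column-greedy (each role in turn goes to its best remaining employee) gives 462 pts, worse by 85.
Swapping Petrov↔Jensen (Petrov→Backend role 94 pts, Jensen→Frontend role 61 pts) loses 29.
Checked against all permutations: 547 pts is optimal.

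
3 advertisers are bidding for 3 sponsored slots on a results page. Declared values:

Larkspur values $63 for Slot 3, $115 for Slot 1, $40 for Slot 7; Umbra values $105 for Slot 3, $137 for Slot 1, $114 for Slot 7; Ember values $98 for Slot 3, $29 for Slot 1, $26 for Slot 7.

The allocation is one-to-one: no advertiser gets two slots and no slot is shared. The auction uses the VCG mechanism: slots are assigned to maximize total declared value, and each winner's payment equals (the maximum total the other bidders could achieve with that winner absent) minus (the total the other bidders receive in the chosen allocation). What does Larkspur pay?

Efficient allocation: Larkspur→Slot 1 ($115), Umbra→Slot 7 ($114), Ember→Slot 3 ($98); total welfare W = $327.
Larkspur receives Slot 1 at value $115, so the others get W − 115 = $212.
Without Larkspur: best allocation of the remaining 2 bidders over all 3 slots is Umbra→Slot 1 ($137), Ember→Slot 3 ($98), total $235.
VCG payment = (others' best without Larkspur) − (others' welfare with Larkspur) = 235 − 212 = $23.

Larkspur pays $23.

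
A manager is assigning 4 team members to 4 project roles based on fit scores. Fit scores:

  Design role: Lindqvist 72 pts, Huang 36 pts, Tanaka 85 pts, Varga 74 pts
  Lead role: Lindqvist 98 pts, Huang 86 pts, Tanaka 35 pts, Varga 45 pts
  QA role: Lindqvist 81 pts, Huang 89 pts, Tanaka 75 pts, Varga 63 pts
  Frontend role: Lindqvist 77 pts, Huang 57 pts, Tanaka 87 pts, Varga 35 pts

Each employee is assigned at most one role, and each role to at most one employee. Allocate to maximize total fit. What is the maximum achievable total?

Optimal: Lindqvist→Lead role (98 pts), Huang→QA role (89 pts), Tanaka→Frontend role (87 pts), Varga→Design role (74 pts) — total 98+89+87+74 = 348 pts.
Column-greedy (each role in turn goes to its best remaining employee) gives 307 pts, worse by 41.
No other one-to-one assignment exceeds 348 pts.

Maximum total: 348 pts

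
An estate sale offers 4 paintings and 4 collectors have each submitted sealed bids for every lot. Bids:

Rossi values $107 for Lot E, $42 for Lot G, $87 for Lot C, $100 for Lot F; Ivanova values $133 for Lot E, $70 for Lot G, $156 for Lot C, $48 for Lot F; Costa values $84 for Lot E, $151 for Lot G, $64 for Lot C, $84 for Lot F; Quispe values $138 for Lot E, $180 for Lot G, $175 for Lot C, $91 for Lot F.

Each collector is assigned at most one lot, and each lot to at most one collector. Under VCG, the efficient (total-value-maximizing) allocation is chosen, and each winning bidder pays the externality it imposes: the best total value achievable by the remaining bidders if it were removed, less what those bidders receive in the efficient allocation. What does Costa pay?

Efficient allocation: Rossi→Lot F ($100), Ivanova→Lot E ($133), Costa→Lot G ($151), Quispe→Lot C ($175); total welfare W = $559.
Costa receives Lot G at value $151, so the others get W − 151 = $408.
Without Costa: best allocation of the remaining 3 bidders over all 4 lots is Rossi→Lot E ($107), Ivanova→Lot C ($156), Quispe→Lot G ($180), total $443.
VCG payment = (others' best without Costa) − (others' welfare with Costa) = 443 − 408 = $35.

Costa pays $35.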